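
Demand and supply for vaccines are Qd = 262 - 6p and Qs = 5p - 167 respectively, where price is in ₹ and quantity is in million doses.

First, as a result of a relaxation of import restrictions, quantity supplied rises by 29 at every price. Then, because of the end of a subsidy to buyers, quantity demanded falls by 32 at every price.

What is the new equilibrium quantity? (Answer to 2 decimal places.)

Solve the original market: 262 - 6p = 5p - 167, hence p = 39 and Q = 28.
The new curves are Qd = 230 - 6p (demand) and Qs = 5p - 138 (supply).
New equilibrium: 230 - 6p = 5p - 138 ⇒ 368 = 11p ⇒ p = 368/11 ≈ 33.4545, Q = 322/11 ≈ 29.2727.

29.27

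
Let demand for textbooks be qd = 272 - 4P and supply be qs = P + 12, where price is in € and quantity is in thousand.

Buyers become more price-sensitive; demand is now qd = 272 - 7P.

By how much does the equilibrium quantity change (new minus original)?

Before the shock: 272 - 4P = P + 12 ⇒ 260 = 5P ⇒ P = 52, q = 64.
The shock moves the curves to qd = 272 - 7P and qs = P + 12.
Equate the new curves: 272 - 7P = P + 12, giving 260 = 8P, P = 32.5, q = 44.5.
Δq = 44.5 − 64 = -19.5.

-19.5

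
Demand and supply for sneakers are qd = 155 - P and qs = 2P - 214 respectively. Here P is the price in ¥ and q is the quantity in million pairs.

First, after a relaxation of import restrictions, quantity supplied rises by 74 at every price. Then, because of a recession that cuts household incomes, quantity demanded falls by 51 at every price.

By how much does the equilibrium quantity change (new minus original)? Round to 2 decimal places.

Solve the original market: 155 - P = 2P - 214, hence P = 123 and q = 32.
The shock moves the curves to qd = 104 - P and qs = 2P - 140.
Equate the new curves: 104 - P = 2P - 140, giving 244 = 3P, P = 244/3 ≈ 81.3333, q = 68/3 ≈ 22.6667.
Δq = 22.6667 − 32 = -9.33.

-9.33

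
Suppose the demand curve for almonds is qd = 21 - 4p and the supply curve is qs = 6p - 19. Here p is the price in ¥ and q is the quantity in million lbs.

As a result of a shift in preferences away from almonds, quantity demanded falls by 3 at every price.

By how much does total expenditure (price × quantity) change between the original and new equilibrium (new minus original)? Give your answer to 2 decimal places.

Initially, 21 - 4p = 6p - 19, so 40 = 10p and p = 4, q = 5.
With the change applied: demand qd = 18 - 4p, supply qs = 6p - 19.
Setting them equal: 18 - 4p = 6p - 19 → 37 = 10p, so p = 3.7 and q = 3.2.
Expenditure moves from 4×5 = 20 to 3.7×3.2 = 11.84; change = -8.16.

-8.16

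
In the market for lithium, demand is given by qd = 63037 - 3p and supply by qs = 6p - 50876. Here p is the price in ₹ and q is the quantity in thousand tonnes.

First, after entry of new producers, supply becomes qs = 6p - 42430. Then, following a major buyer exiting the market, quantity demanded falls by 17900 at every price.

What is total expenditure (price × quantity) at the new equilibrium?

155168724

Before the shock: 63037 - 3p = 6p - 50876 ⇒ 113913 = 9p ⇒ p = 12657, q = 25066.
With the change applied: demand qd = 45137 - 3p, supply qs = 6p - 42430.
Setting them equal: 45137 - 3p = 6p - 42430 → 87567 = 9p, so p = 29189/3 ≈ 9729.6667 and q = 15948.
New expenditure = 9729.6667 × 15948 = 155168724.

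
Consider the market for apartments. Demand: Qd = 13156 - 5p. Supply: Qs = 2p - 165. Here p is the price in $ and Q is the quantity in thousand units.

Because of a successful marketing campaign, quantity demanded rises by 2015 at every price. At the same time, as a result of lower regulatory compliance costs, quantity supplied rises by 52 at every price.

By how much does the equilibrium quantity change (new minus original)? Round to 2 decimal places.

+612.86

Initially, 13156 - 5p = 2p - 165, so 13321 = 7p and p = 1903, Q = 3641.
The shock moves the curves to Qd = 15171 - 5p and Qs = 2p - 113.
Setting them equal: 15171 - 5p = 2p - 113 → 15284 = 7p, so p = 15284/7 ≈ 2183.4286 and Q = 29777/7 ≈ 4253.8571.
ΔQ = 4253.8571 − 3641 = +612.86.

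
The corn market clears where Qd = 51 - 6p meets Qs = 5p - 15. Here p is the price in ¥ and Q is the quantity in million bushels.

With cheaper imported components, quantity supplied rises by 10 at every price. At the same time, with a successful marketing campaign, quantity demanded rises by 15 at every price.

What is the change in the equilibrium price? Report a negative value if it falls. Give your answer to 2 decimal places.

+0.45

Initially, 51 - 6p = 5p - 15, so 66 = 11p and p = 6, Q = 15.
The shock moves the curves to Qd = 66 - 6p and Qs = 5p - 5.
Setting them equal: 66 - 6p = 5p - 5 → 71 = 11p, so p = 71/11 ≈ 6.4545 and Q = 300/11 ≈ 27.2727.
Δp = 6.4545 − 6 = +0.45.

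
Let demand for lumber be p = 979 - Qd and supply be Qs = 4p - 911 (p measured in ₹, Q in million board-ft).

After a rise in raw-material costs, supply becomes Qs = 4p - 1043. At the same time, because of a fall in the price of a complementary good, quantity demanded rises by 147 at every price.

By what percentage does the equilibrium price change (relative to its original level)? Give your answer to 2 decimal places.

Original equilibrium: 979 - p = 4p - 911 gives 1890 = 5p, so p = 378 and Q = 601.
The new curves are Qd = 1126 - p (demand) and Qs = 4p - 1043 (supply).
New equilibrium: 1126 - p = 4p - 1043 ⇒ 2169 = 5p ⇒ p = 433.8, Q = 692.2.
%Δp = (433.8 − 378) / 378 × 100 = +14.76%.

+14.76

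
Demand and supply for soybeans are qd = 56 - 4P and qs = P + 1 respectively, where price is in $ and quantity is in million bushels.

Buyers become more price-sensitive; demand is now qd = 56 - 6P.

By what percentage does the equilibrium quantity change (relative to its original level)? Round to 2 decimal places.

Solve the original market: 56 - 4P = P + 1, hence P = 11 and q = 12.
After the shift, demand is qd = 56 - 6P and supply is qs = P + 1.
Equate the new curves: 56 - 6P = P + 1, giving 55 = 7P, P = 55/7 ≈ 7.8571, q = 62/7 ≈ 8.8571.
%Δq = (8.8571 − 12) / 12 × 100 = -26.19%.

-26.19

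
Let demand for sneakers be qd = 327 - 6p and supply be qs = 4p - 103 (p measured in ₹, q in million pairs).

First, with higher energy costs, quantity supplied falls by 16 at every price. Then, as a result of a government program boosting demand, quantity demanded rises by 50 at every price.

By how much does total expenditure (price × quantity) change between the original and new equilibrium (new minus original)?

Solve the original market: 327 - 6p = 4p - 103, hence p = 43 and q = 69.
The shock moves the curves to qd = 377 - 6p and qs = 4p - 119.
New equilibrium: 377 - 6p = 4p - 119 ⇒ 496 = 10p ⇒ p = 49.6, q = 79.4.
Expenditure moves from 43×69 = 2967 to 49.6×79.4 = 3938.24; change = +971.24.

+971.24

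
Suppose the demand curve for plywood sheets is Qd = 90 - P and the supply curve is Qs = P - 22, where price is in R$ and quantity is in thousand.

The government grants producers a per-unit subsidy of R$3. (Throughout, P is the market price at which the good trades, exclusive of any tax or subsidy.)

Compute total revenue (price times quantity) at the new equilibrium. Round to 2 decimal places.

1934.75

Solve the original market: 90 - P = P - 22, hence P = 56 and Q = 34.
Since sellers receive the price plus the subsidy, the effective supply curve becomes Qs = P - 19.
Equate the new curves: 90 - P = P - 19, giving 109 = 2P, P = 54.5, Q = 35.5.
New expenditure = 54.5 × 35.5 = 1934.75.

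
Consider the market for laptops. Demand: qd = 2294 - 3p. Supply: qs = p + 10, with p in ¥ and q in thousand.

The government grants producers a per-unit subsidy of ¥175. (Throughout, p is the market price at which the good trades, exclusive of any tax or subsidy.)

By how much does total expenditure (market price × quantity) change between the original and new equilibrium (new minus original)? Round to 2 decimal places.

+43782.81

Initially, 2294 - 3p = p + 10, so 2284 = 4p and p = 571, q = 581.
Since sellers receive the price plus the subsidy, the effective supply curve becomes qs = p + 185.
Equate the new curves: 2294 - 3p = p + 185, giving 2109 = 4p, p = 527.25, q = 712.25.
Expenditure moves from 571×581 = 331751 to 527.25×712.25 = 375533.8125; change = +43782.81.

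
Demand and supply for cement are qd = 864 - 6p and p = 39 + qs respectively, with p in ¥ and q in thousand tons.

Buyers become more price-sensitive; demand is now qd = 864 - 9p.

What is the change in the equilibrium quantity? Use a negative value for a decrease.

Initially, 864 - 6p = p - 39, so 903 = 7p and p = 129, q = 90.
The new curves are qd = 864 - 9p (demand) and qs = p - 39 (supply).
Equate the new curves: 864 - 9p = p - 39, giving 903 = 10p, p = 90.3, q = 51.3.
Δq = 51.3 − 90 = -38.7.

-38.7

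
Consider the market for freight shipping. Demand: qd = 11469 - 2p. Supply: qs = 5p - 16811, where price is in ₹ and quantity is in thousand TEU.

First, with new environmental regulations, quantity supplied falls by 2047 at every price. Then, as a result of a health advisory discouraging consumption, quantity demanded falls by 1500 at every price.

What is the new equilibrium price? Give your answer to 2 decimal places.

4118.14

Original equilibrium: 11469 - 2p = 5p - 16811 gives 28280 = 7p, so p = 4040 and q = 3389.
The shock moves the curves to qd = 9969 - 2p and qs = 5p - 18858.
Setting them equal: 9969 - 2p = 5p - 18858 → 28827 = 7p, so p = 28827/7 ≈ 4118.1429 and q = 12129/7 ≈ 1732.7143.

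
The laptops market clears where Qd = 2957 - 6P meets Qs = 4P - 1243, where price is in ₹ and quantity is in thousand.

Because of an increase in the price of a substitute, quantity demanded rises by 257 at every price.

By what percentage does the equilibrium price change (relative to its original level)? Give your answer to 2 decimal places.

Before the shock: 2957 - 6P = 4P - 1243 ⇒ 4200 = 10P ⇒ P = 420, Q = 437.
After the shift, demand is Qd = 3214 - 6P and supply is Qs = 4P - 1243.
Equate the new curves: 3214 - 6P = 4P - 1243, giving 4457 = 10P, P = 445.7, Q = 539.8.
%ΔP = (445.7 − 420) / 420 × 100 = +6.12%.

+6.12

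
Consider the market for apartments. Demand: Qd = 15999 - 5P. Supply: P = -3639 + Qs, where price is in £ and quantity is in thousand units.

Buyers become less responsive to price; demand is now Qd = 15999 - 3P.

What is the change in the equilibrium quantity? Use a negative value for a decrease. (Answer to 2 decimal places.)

Before the shock: 15999 - 5P = P + 3639 ⇒ 12360 = 6P ⇒ P = 2060, Q = 5699.
The new curves are Qd = 15999 - 3P (demand) and Qs = P + 3639 (supply).
Setting them equal: 15999 - 3P = P + 3639 → 12360 = 4P, so P = 3090 and Q = 6729.
ΔQ = 6729 − 5699 = +1030.00.

+1030.00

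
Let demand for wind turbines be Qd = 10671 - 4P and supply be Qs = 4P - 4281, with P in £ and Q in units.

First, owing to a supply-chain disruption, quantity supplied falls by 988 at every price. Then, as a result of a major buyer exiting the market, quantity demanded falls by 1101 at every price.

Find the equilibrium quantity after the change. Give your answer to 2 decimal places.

2150.50

Before the shock: 10671 - 4P = 4P - 4281 ⇒ 14952 = 8P ⇒ P = 1869, Q = 3195.
After the shift, demand is Qd = 9570 - 4P and supply is Qs = 4P - 5269.
Equate the new curves: 9570 - 4P = 4P - 5269, giving 14839 = 8P, P = 1854.875, Q = 2150.5.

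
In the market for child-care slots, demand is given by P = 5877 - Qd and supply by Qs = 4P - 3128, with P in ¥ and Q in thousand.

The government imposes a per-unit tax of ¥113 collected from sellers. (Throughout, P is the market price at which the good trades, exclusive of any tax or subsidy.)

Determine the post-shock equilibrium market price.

1891.4

Original equilibrium: 5877 - P = 4P - 3128 gives 9005 = 5P, so P = 1801 and Q = 4076.
Since sellers keep the price net of the tax, the effective supply curve becomes Qs = 4P - 3580.
Clearing the new market: 5877 - P = 4P - 3580, so P = 1891.4 and Q = 3985.6.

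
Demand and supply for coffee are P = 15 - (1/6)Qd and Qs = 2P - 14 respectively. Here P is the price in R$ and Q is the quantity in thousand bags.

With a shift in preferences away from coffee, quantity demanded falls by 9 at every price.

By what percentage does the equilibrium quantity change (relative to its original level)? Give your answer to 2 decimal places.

-18.75

Before the shock: 90 - 6P = 2P - 14 ⇒ 104 = 8P ⇒ P = 13, Q = 12.
After the shift, demand is Qd = 81 - 6P and supply is Qs = 2P - 14.
Equate the new curves: 81 - 6P = 2P - 14, giving 95 = 8P, P = 11.875, Q = 9.75.
%ΔQ = (9.75 − 12) / 12 × 100 = -18.75%.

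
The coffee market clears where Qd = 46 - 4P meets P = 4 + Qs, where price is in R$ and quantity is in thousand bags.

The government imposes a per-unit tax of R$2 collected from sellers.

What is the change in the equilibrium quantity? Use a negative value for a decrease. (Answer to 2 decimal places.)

-1.60

Original equilibrium: 46 - 4P = P - 4 gives 50 = 5P, so P = 10 and Q = 6.
Since sellers keep the price net of the tax, the effective supply curve becomes Qs = P - 6.
Equate the new curves: 46 - 4P = P - 6, giving 52 = 5P, P = 10.4, Q = 4.4.
ΔQ = 4.4 − 6 = -1.60.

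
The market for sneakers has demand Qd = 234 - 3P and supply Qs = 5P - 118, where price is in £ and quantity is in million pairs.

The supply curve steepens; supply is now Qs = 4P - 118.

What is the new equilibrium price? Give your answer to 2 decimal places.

Initially, 234 - 3P = 5P - 118, so 352 = 8P and P = 44, Q = 102.
With the change applied: demand Qd = 234 - 3P, supply Qs = 4P - 118.
New equilibrium: 234 - 3P = 4P - 118 ⇒ 352 = 7P ⇒ P = 352/7 ≈ 50.2857, Q = 582/7 ≈ 83.1429.

50.29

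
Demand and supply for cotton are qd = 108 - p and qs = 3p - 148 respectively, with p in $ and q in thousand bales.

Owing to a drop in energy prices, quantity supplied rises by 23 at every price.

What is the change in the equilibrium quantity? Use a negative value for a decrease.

Original equilibrium: 108 - p = 3p - 148 gives 256 = 4p, so p = 64 and q = 44.
The shock moves the curves to qd = 108 - p and qs = 3p - 125.
Setting them equal: 108 - p = 3p - 125 → 233 = 4p, so p = 58.25 and q = 49.75.
Δq = 49.75 − 44 = +5.75.

+5.75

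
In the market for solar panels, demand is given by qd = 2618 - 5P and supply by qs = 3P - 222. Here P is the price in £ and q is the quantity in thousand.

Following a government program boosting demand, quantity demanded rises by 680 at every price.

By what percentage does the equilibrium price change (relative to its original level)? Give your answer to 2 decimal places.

+23.94

Before the shock: 2618 - 5P = 3P - 222 ⇒ 2840 = 8P ⇒ P = 355, q = 843.
The shock moves the curves to qd = 3298 - 5P and qs = 3P - 222.
Clearing the new market: 3298 - 5P = 3P - 222, so P = 440 and q = 1098.
%ΔP = (440 − 355) / 355 × 100 = +23.94%.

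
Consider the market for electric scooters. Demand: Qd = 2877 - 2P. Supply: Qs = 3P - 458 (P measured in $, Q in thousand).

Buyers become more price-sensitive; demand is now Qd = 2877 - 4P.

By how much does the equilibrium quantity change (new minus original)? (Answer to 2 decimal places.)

-571.71

Before the shock: 2877 - 2P = 3P - 458 ⇒ 3335 = 5P ⇒ P = 667, Q = 1543.
After the shift, demand is Qd = 2877 - 4P and supply is Qs = 3P - 458.
Setting them equal: 2877 - 4P = 3P - 458 → 3335 = 7P, so P = 3335/7 ≈ 476.4286 and Q = 6799/7 ≈ 971.2857.
ΔQ = 971.2857 − 1543 = -571.71.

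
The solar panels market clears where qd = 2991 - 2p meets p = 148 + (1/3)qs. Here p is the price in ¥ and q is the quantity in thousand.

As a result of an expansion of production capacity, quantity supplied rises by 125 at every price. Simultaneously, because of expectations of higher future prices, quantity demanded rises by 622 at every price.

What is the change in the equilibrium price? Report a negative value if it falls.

+99.4

Original equilibrium: 2991 - 2p = 3p - 444 gives 3435 = 5p, so p = 687 and q = 1617.
After the shift, demand is qd = 3613 - 2p and supply is qs = 3p - 319.
Setting them equal: 3613 - 2p = 3p - 319 → 3932 = 5p, so p = 786.4 and q = 2040.2.
Δp = 786.4 − 687 = +99.4.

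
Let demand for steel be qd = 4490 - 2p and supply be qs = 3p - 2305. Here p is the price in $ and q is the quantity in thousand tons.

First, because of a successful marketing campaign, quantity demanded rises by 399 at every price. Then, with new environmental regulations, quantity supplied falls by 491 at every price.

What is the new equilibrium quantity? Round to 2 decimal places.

1815.00

Solve the original market: 4490 - 2p = 3p - 2305, hence p = 1359 and q = 1772.
The shock moves the curves to qd = 4889 - 2p and qs = 3p - 2796.
Setting them equal: 4889 - 2p = 3p - 2796 → 7685 = 5p, so p = 1537 and q = 1815.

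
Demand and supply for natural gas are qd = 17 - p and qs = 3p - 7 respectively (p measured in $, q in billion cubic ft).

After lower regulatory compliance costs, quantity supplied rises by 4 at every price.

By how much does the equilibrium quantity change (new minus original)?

Original equilibrium: 17 - p = 3p - 7 gives 24 = 4p, so p = 6 and q = 11.
The new curves are qd = 17 - p (demand) and qs = 3p - 3 (supply).
New equilibrium: 17 - p = 3p - 3 ⇒ 20 = 4p ⇒ p = 5, q = 12.
Δq = 12 − 11 = +1.

+1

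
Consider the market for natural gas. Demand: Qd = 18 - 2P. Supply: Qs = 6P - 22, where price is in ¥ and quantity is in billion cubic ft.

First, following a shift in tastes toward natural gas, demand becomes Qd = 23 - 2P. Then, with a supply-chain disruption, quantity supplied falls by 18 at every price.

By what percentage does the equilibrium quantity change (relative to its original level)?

Original equilibrium: 18 - 2P = 6P - 22 gives 40 = 8P, so P = 5 and Q = 8.
The new curves are Qd = 23 - 2P (demand) and Qs = 6P - 40 (supply).
Clearing the new market: 23 - 2P = 6P - 40, so P = 7.875 and Q = 7.25.
%ΔQ = (7.25 − 8) / 8 × 100 = -9.375%.

-9.375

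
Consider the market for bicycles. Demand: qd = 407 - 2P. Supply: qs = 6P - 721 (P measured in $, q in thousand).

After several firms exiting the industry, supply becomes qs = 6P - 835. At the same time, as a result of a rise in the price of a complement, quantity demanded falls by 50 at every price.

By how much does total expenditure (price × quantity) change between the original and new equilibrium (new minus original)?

Solve the original market: 407 - 2P = 6P - 721, hence P = 141 and q = 125.
The shock moves the curves to qd = 357 - 2P and qs = 6P - 835.
Clearing the new market: 357 - 2P = 6P - 835, so P = 149 and q = 59.
Expenditure moves from 141×125 = 17625 to 149×59 = 8791; change = -8834.

-8834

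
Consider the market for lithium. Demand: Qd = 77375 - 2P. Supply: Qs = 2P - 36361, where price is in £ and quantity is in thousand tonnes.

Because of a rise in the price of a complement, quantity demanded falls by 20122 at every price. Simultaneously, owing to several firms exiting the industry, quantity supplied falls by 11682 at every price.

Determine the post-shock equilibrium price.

26324

Before the shock: 77375 - 2P = 2P - 36361 ⇒ 113736 = 4P ⇒ P = 28434, Q = 20507.
The new curves are Qd = 57253 - 2P (demand) and Qs = 2P - 48043 (supply).
Clearing the new market: 57253 - 2P = 2P - 48043, so P = 26324 and Q = 4605.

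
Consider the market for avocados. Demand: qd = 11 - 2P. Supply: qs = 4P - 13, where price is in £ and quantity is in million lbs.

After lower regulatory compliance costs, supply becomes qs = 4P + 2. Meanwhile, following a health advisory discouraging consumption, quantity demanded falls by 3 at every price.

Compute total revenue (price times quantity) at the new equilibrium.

6

Solve the original market: 11 - 2P = 4P - 13, hence P = 4 and q = 3.
With the change applied: demand qd = 8 - 2P, supply qs = 4P + 2.
New equilibrium: 8 - 2P = 4P + 2 ⇒ 6 = 6P ⇒ P = 1, q = 6.
New expenditure = 1 × 6 = 6.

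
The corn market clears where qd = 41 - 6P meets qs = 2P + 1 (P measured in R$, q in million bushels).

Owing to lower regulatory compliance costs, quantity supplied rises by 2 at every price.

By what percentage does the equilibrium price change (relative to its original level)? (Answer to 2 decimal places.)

Original equilibrium: 41 - 6P = 2P + 1 gives 40 = 8P, so P = 5 and q = 11.
The shock moves the curves to qd = 41 - 6P and qs = 2P + 3.
New equilibrium: 41 - 6P = 2P + 3 ⇒ 38 = 8P ⇒ P = 4.75, q = 12.5.
%ΔP = (4.75 − 5) / 5 × 100 = -5.00%.

-5.00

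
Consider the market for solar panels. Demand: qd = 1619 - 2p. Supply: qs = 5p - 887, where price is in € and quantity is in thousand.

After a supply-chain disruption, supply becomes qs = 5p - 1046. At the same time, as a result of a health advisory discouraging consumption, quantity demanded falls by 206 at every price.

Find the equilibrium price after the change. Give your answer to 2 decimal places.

Before the shock: 1619 - 2p = 5p - 887 ⇒ 2506 = 7p ⇒ p = 358, q = 903.
The new curves are qd = 1413 - 2p (demand) and qs = 5p - 1046 (supply).
New equilibrium: 1413 - 2p = 5p - 1046 ⇒ 2459 = 7p ⇒ p = 2459/7 ≈ 351.2857, q = 4973/7 ≈ 710.4286.

351.29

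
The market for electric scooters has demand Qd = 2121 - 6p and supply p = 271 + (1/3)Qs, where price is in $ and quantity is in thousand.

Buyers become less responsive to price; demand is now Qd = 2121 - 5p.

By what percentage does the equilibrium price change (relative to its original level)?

+12.5

Initially, 2121 - 6p = 3p - 813, so 2934 = 9p and p = 326, Q = 165.
With the change applied: demand Qd = 2121 - 5p, supply Qs = 3p - 813.
Setting them equal: 2121 - 5p = 3p - 813 → 2934 = 8p, so p = 366.75 and Q = 287.25.
%Δp = (366.75 − 326) / 326 × 100 = +12.5%.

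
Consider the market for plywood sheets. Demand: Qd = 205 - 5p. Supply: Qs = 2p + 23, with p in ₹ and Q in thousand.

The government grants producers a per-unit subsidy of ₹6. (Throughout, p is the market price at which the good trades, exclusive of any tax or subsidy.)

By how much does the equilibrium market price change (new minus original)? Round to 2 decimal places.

-1.71

Solve the original market: 205 - 5p = 2p + 23, hence p = 26 and Q = 75.
Since sellers receive the price plus the subsidy, the effective supply curve becomes Qs = 2p + 35.
Equate the new curves: 205 - 5p = 2p + 35, giving 170 = 7p, p = 170/7 ≈ 24.2857, Q = 585/7 ≈ 83.5714.
Δp = 24.2857 − 26 = -1.71.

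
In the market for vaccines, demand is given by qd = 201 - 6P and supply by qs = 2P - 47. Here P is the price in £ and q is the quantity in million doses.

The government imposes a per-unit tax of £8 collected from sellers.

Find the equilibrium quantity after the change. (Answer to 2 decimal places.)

Original equilibrium: 201 - 6P = 2P - 47 gives 248 = 8P, so P = 31 and q = 15.
Since sellers keep the price net of the tax, the effective supply curve becomes qs = 2P - 63.
Equate the new curves: 201 - 6P = 2P - 63, giving 264 = 8P, P = 33, q = 3.

3.00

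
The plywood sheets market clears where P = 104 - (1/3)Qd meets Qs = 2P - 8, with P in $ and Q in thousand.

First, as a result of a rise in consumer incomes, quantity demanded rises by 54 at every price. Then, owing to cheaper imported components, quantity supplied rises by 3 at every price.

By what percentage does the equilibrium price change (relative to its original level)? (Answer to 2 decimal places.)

+15.94

Original equilibrium: 312 - 3P = 2P - 8 gives 320 = 5P, so P = 64 and Q = 120.
The shock moves the curves to Qd = 366 - 3P and Qs = 2P - 5.
Clearing the new market: 366 - 3P = 2P - 5, so P = 74.2 and Q = 143.4.
%ΔP = (74.2 − 64) / 64 × 100 = +15.94%.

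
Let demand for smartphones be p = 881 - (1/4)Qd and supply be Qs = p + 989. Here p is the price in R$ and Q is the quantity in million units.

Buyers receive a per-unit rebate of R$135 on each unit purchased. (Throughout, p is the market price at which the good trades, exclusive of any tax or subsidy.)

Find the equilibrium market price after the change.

615

Before the shock: 3524 - 4p = p + 989 ⇒ 2535 = 5p ⇒ p = 507, Q = 1496.
Since buyers' out-of-pocket price is the market price minus the rebate, the effective demand curve becomes Qd = 4064 - 4p.
Equate the new curves: 4064 - 4p = p + 989, giving 3075 = 5p, p = 615, Q = 1604.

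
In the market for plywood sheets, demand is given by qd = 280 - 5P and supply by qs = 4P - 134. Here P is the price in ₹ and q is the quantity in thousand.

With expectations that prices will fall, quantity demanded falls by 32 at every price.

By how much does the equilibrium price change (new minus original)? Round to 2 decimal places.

-3.56

Solve the original market: 280 - 5P = 4P - 134, hence P = 46 and q = 50.
The new curves are qd = 248 - 5P (demand) and qs = 4P - 134 (supply).
Equate the new curves: 248 - 5P = 4P - 134, giving 382 = 9P, P = 382/9 ≈ 42.4444, q = 322/9 ≈ 35.7778.
ΔP = 42.4444 − 46 = -3.56.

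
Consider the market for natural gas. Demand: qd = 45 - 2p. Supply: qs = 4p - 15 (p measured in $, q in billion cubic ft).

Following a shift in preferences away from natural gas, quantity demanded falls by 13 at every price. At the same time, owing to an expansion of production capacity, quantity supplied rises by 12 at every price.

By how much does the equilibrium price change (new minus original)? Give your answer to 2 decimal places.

Before the shock: 45 - 2p = 4p - 15 ⇒ 60 = 6p ⇒ p = 10, q = 25.
After the shift, demand is qd = 32 - 2p and supply is qs = 4p - 3.
New equilibrium: 32 - 2p = 4p - 3 ⇒ 35 = 6p ⇒ p = 35/6 ≈ 5.8333, q = 61/3 ≈ 20.3333.
Δp = 5.8333 − 10 = -4.17.

-4.17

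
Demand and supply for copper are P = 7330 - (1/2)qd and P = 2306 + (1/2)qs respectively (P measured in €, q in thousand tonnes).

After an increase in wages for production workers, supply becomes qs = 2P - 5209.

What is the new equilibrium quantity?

Solve the original market: 14660 - 2P = 2P - 4612, hence P = 4818 and q = 5024.
After the shift, demand is qd = 14660 - 2P and supply is qs = 2P - 5209.
Clearing the new market: 14660 - 2P = 2P - 5209, so P = 4967.25 and q = 4725.5.

4725.5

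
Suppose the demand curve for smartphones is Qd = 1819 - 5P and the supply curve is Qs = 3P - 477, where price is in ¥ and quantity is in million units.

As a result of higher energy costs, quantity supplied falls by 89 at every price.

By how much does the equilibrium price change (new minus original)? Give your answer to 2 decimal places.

Initially, 1819 - 5P = 3P - 477, so 2296 = 8P and P = 287, Q = 384.
The new curves are Qd = 1819 - 5P (demand) and Qs = 3P - 566 (supply).
Setting them equal: 1819 - 5P = 3P - 566 → 2385 = 8P, so P = 298.125 and Q = 328.375.
ΔP = 298.125 − 287 = +11.13.

+11.13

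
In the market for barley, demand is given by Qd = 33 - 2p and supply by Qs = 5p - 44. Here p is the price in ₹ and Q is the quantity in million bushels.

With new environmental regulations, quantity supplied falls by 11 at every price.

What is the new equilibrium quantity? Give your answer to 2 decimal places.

7.86

Before the shock: 33 - 2p = 5p - 44 ⇒ 77 = 7p ⇒ p = 11, Q = 11.
The shock moves the curves to Qd = 33 - 2p and Qs = 5p - 55.
Equate the new curves: 33 - 2p = 5p - 55, giving 88 = 7p, p = 88/7 ≈ 12.5714, Q = 55/7 ≈ 7.8571.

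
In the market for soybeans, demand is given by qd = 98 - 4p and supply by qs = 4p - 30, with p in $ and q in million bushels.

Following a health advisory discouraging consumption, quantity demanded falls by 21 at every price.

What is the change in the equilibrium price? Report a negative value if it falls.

Original equilibrium: 98 - 4p = 4p - 30 gives 128 = 8p, so p = 16 and q = 34.
The new curves are qd = 77 - 4p (demand) and qs = 4p - 30 (supply).
New equilibrium: 77 - 4p = 4p - 30 ⇒ 107 = 8p ⇒ p = 13.375, q = 23.5.
Δp = 13.375 − 16 = -2.625.

-2.625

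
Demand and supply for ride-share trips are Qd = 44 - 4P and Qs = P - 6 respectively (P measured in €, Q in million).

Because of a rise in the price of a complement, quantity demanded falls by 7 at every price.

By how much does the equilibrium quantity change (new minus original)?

-1.4

Solve the original market: 44 - 4P = P - 6, hence P = 10 and Q = 4.
With the change applied: demand Qd = 37 - 4P, supply Qs = P - 6.
Clearing the new market: 37 - 4P = P - 6, so P = 8.6 and Q = 2.6.
ΔQ = 2.6 − 4 = -1.4.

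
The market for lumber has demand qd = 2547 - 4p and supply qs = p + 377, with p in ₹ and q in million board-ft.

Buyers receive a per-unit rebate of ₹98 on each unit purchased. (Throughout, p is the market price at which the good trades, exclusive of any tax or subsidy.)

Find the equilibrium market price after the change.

Solve the original market: 2547 - 4p = p + 377, hence p = 434 and q = 811.
Since buyers' out-of-pocket price is the market price minus the rebate, the effective demand curve becomes qd = 2939 - 4p.
Clearing the new market: 2939 - 4p = p + 377, so p = 512.4 and q = 889.4.

512.4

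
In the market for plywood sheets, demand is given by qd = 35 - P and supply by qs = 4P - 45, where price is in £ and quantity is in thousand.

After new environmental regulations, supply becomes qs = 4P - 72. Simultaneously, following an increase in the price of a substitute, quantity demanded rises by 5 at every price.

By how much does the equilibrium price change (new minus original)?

+6.4

Solve the original market: 35 - P = 4P - 45, hence P = 16 and q = 19.
The shock moves the curves to qd = 40 - P and qs = 4P - 72.
Equate the new curves: 40 - P = 4P - 72, giving 112 = 5P, P = 22.4, q = 17.6.
ΔP = 22.4 − 16 = +6.4.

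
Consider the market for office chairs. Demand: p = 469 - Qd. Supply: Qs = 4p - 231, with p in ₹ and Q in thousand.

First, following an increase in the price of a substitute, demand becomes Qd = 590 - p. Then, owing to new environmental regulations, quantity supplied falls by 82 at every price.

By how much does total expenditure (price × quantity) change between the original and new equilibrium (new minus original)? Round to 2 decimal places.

Initially, 469 - p = 4p - 231, so 700 = 5p and p = 140, Q = 329.
The new curves are Qd = 590 - p (demand) and Qs = 4p - 313 (supply).
Clearing the new market: 590 - p = 4p - 313, so p = 180.6 and Q = 409.4.
Expenditure moves from 140×329 = 46060 to 180.6×409.4 = 73937.64; change = +27877.64.

+27877.64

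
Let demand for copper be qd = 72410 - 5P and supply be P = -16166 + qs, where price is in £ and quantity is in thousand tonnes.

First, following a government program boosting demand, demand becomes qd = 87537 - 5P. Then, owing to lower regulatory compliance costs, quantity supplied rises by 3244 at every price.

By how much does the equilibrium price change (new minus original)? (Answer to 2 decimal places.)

+1980.50

Before the shock: 72410 - 5P = P + 16166 ⇒ 56244 = 6P ⇒ P = 9374, q = 25540.
The new curves are qd = 87537 - 5P (demand) and qs = P + 19410 (supply).
New equilibrium: 87537 - 5P = P + 19410 ⇒ 68127 = 6P ⇒ P = 11354.5, q = 30764.5.
ΔP = 11354.5 − 9374 = +1980.50.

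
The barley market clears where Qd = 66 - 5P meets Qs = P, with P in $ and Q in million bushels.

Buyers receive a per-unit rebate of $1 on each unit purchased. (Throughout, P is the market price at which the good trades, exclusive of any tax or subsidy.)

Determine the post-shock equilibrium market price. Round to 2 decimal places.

11.83

Original equilibrium: 66 - 5P = P gives 66 = 6P, so P = 11 and Q = 11.
Since buyers' out-of-pocket price is the market price minus the rebate, the effective demand curve becomes Qd = 71 - 5P.
Setting them equal: 71 - 5P = P → 71 = 6P, so P = 71/6 ≈ 11.8333 and Q = 71/6 ≈ 11.8333.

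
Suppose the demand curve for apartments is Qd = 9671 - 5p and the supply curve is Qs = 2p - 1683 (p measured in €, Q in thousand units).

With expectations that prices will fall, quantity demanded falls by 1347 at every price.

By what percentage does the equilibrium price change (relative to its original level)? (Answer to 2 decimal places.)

-11.86

Original equilibrium: 9671 - 5p = 2p - 1683 gives 11354 = 7p, so p = 1622 and Q = 1561.
After the shift, demand is Qd = 8324 - 5p and supply is Qs = 2p - 1683.
Setting them equal: 8324 - 5p = 2p - 1683 → 10007 = 7p, so p = 10007/7 ≈ 1429.5714 and Q = 8233/7 ≈ 1176.1429.
%Δp = (1429.5714 − 1622) / 1622 × 100 = -11.86%.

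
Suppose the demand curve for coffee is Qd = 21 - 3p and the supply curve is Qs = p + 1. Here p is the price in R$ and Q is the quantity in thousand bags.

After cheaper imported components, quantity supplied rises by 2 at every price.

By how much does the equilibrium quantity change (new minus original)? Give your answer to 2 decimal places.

Initially, 21 - 3p = p + 1, so 20 = 4p and p = 5, Q = 6.
The shock moves the curves to Qd = 21 - 3p and Qs = p + 3.
Setting them equal: 21 - 3p = p + 3 → 18 = 4p, so p = 4.5 and Q = 7.5.
ΔQ = 7.5 − 6 = +1.50.

+1.50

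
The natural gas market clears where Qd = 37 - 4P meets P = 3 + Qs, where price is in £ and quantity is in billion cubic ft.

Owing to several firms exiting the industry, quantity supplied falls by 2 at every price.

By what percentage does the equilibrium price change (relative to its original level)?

Solve the original market: 37 - 4P = P - 3, hence P = 8 and Q = 5.
After the shift, demand is Qd = 37 - 4P and supply is Qs = P - 5.
New equilibrium: 37 - 4P = P - 5 ⇒ 42 = 5P ⇒ P = 8.4, Q = 3.4.
%ΔP = (8.4 − 8) / 8 × 100 = +5%.

+5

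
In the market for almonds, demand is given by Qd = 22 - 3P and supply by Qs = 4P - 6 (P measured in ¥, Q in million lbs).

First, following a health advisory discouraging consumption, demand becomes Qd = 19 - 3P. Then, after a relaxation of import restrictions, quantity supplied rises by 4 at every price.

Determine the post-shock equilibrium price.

Original equilibrium: 22 - 3P = 4P - 6 gives 28 = 7P, so P = 4 and Q = 10.
The new curves are Qd = 19 - 3P (demand) and Qs = 4P - 2 (supply).
Clearing the new market: 19 - 3P = 4P - 2, so P = 3 and Q = 10.

3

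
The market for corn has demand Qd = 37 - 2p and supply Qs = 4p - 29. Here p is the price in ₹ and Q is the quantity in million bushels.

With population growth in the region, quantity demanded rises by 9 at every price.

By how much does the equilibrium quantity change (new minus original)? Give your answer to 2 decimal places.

Original equilibrium: 37 - 2p = 4p - 29 gives 66 = 6p, so p = 11 and Q = 15.
After the shift, demand is Qd = 46 - 2p and supply is Qs = 4p - 29.
Clearing the new market: 46 - 2p = 4p - 29, so p = 12.5 and Q = 21.
ΔQ = 21 − 15 = +6.00.

+6.00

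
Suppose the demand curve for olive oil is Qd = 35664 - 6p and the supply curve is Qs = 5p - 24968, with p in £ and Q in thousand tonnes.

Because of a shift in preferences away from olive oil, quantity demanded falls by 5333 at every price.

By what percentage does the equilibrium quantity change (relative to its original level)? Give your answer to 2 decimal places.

Before the shock: 35664 - 6p = 5p - 24968 ⇒ 60632 = 11p ⇒ p = 5512, Q = 2592.
With the change applied: demand Qd = 30331 - 6p, supply Qs = 5p - 24968.
Clearing the new market: 30331 - 6p = 5p - 24968, so p = 55299/11 ≈ 5027.1818 and Q = 1847/11 ≈ 167.9091.
%ΔQ = (167.9091 − 2592) / 2592 × 100 = -93.52%.

-93.52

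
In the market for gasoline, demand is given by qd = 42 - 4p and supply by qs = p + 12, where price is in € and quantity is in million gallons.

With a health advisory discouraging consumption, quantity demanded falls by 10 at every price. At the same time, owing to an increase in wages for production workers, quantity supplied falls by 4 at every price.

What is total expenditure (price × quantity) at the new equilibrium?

Original equilibrium: 42 - 4p = p + 12 gives 30 = 5p, so p = 6 and q = 18.
The shock moves the curves to qd = 32 - 4p and qs = p + 8.
New equilibrium: 32 - 4p = p + 8 ⇒ 24 = 5p ⇒ p = 4.8, q = 12.8.
New expenditure = 4.8 × 12.8 = 61.44.

61.44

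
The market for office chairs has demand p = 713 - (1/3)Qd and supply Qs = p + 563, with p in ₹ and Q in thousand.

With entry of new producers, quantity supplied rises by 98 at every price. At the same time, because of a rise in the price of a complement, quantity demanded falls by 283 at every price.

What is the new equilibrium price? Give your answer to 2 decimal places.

298.75

Solve the original market: 2139 - 3p = p + 563, hence p = 394 and Q = 957.
With the change applied: demand Qd = 1856 - 3p, supply Qs = p + 661.
Equate the new curves: 1856 - 3p = p + 661, giving 1195 = 4p, p = 298.75, Q = 959.75.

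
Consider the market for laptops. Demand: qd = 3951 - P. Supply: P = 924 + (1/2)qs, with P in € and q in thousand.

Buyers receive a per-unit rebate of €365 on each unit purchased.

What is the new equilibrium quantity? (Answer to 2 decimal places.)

2261.33

Solve the original market: 3951 - P = 2P - 1848, hence P = 1933 and q = 2018.
Since buyers' out-of-pocket price is the market price minus the rebate, the effective demand curve becomes qd = 4316 - P.
New equilibrium: 4316 - P = 2P - 1848 ⇒ 6164 = 3P ⇒ P = 6164/3 ≈ 2054.6667, q = 6784/3 ≈ 2261.3333.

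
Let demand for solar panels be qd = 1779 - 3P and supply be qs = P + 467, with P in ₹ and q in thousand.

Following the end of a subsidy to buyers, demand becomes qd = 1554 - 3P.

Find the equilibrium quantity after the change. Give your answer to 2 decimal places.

738.75

Original equilibrium: 1779 - 3P = P + 467 gives 1312 = 4P, so P = 328 and q = 795.
The shock moves the curves to qd = 1554 - 3P and qs = P + 467.
Clearing the new market: 1554 - 3P = P + 467, so P = 271.75 and q = 738.75.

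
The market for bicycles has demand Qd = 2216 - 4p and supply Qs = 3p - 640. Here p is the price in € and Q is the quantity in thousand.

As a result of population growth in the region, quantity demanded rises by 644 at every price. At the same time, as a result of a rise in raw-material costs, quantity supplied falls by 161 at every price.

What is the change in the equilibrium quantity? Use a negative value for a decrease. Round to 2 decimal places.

+184.00

Solve the original market: 2216 - 4p = 3p - 640, hence p = 408 and Q = 584.
After the shift, demand is Qd = 2860 - 4p and supply is Qs = 3p - 801.
New equilibrium: 2860 - 4p = 3p - 801 ⇒ 3661 = 7p ⇒ p = 523, Q = 768.
ΔQ = 768 − 584 = +184.00.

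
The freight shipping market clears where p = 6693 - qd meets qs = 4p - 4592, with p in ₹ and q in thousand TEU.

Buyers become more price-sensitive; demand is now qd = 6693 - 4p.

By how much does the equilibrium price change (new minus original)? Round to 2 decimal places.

Original equilibrium: 6693 - p = 4p - 4592 gives 11285 = 5p, so p = 2257 and q = 4436.
The shock moves the curves to qd = 6693 - 4p and qs = 4p - 4592.
Setting them equal: 6693 - 4p = 4p - 4592 → 11285 = 8p, so p = 1410.625 and q = 1050.5.
Δp = 1410.625 − 2257 = -846.38.

-846.38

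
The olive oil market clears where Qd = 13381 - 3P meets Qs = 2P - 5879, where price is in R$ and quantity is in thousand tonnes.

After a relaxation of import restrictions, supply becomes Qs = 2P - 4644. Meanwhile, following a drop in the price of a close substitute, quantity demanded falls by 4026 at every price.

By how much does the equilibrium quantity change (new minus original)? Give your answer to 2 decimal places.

-869.40

Solve the original market: 13381 - 3P = 2P - 5879, hence P = 3852 and Q = 1825.
After the shift, demand is Qd = 9355 - 3P and supply is Qs = 2P - 4644.
Equate the new curves: 9355 - 3P = 2P - 4644, giving 13999 = 5P, P = 2799.8, Q = 955.6.
ΔQ = 955.6 − 1825 = -869.40.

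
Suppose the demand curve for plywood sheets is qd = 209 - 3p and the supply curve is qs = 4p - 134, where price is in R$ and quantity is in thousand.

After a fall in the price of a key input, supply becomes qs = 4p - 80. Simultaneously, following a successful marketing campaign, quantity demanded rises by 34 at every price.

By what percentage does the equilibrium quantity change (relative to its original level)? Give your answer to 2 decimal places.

+68.66

Initially, 209 - 3p = 4p - 134, so 343 = 7p and p = 49, q = 62.
With the change applied: demand qd = 243 - 3p, supply qs = 4p - 80.
Equate the new curves: 243 - 3p = 4p - 80, giving 323 = 7p, p = 323/7 ≈ 46.1429, q = 732/7 ≈ 104.5714.
%Δq = (104.5714 − 62) / 62 × 100 = +68.66%.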